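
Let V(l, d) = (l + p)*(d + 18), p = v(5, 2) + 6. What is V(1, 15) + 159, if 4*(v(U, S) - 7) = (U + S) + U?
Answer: 720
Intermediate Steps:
v(U, S) = 7 + U/2 + S/4 (v(U, S) = 7 + ((U + S) + U)/4 = 7 + ((S + U) + U)/4 = 7 + (S + 2*U)/4 = 7 + (U/2 + S/4) = 7 + U/2 + S/4)
p = 16 (p = (7 + (½)*5 + (¼)*2) + 6 = (7 + 5/2 + ½) + 6 = 10 + 6 = 16)
V(l, d) = (16 + l)*(18 + d) (V(l, d) = (l + 16)*(d + 18) = (16 + l)*(18 + d))
V(1, 15) + 159 = (288 + 16*15 + 18*1 + 15*1) + 159 = (288 + 240 + 18 + 15) + 159 = 561 + 159 = 720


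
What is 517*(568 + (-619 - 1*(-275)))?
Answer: 115808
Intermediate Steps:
517*(568 + (-619 - 1*(-275))) = 517*(568 + (-619 + 275)) = 517*(568 - 344) = 517*224 = 115808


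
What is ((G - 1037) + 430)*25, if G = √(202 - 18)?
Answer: -15175 + 50*√46 ≈ -14836.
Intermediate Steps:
G = 2*√46 (G = √184 = 2*√46 ≈ 13.565)
((G - 1037) + 430)*25 = ((2*√46 - 1037) + 430)*25 = ((-1037 + 2*√46) + 430)*25 = (-607 + 2*√46)*25 = -15175 + 50*√46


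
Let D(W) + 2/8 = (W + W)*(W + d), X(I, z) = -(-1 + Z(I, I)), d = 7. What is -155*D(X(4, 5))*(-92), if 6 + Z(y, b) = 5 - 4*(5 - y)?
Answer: 2220995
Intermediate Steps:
Z(y, b) = -21 + 4*y (Z(y, b) = -6 + (5 - 4*(5 - y)) = -6 + (5 + (-20 + 4*y)) = -6 + (-15 + 4*y) = -21 + 4*y)
X(I, z) = 22 - 4*I (X(I, z) = -(-1 + (-21 + 4*I)) = -(-22 + 4*I) = 22 - 4*I)
D(W) = -¼ + 2*W*(7 + W) (D(W) = -¼ + (W + W)*(W + 7) = -¼ + (2*W)*(7 + W) = -¼ + 2*W*(7 + W))
-155*D(X(4, 5))*(-92) = -155*(-¼ + 2*(22 - 4*4)² + 14*(22 - 4*4))*(-92) = -155*(-¼ + 2*(22 - 16)² + 14*(22 - 16))*(-92) = -155*(-¼ + 2*6² + 14*6)*(-92) = -155*(-¼ + 2*36 + 84)*(-92) = -155*(-¼ + 72 + 84)*(-92) = -155*623/4*(-92) = -96565/4*(-92) = 2220995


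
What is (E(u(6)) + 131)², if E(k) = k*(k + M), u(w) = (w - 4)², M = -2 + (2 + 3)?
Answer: 25281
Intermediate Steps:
M = 3 (M = -2 + 5 = 3)
u(w) = (-4 + w)²
E(k) = k*(3 + k) (E(k) = k*(k + 3) = k*(3 + k))
(E(u(6)) + 131)² = ((-4 + 6)²*(3 + (-4 + 6)²) + 131)² = (2²*(3 + 2²) + 131)² = (4*(3 + 4) + 131)² = (4*7 + 131)² = (28 + 131)² = 159² = 25281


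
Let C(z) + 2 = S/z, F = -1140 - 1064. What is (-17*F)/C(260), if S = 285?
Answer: -1948336/47 ≈ -41454.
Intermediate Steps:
F = -2204
C(z) = -2 + 285/z
(-17*F)/C(260) = (-17*(-2204))/(-2 + 285/260) = 37468/(-2 + 285*(1/260)) = 37468/(-2 + 57/52) = 37468/(-47/52) = 37468*(-52/47) = -1948336/47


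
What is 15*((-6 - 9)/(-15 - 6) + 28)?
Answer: 3015/7 ≈ 430.71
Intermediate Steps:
15*((-6 - 9)/(-15 - 6) + 28) = 15*(-15/(-21) + 28) = 15*(-15*(-1/21) + 28) = 15*(5/7 + 28) = 15*(201/7) = 3015/7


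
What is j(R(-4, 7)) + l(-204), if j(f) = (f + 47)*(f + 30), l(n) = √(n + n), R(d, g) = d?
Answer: 1118 + 2*I*√102 ≈ 1118.0 + 20.199*I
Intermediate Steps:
l(n) = √2*√n (l(n) = √(2*n) = √2*√n)
j(f) = (30 + f)*(47 + f) (j(f) = (47 + f)*(30 + f) = (30 + f)*(47 + f))
j(R(-4, 7)) + l(-204) = (1410 + (-4)² + 77*(-4)) + √2*√(-204) = (1410 + 16 - 308) + √2*(2*I*√51) = 1118 + 2*I*√102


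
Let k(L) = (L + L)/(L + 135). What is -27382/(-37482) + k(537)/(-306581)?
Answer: 470105498113/643511066352 ≈ 0.73053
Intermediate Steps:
k(L) = 2*L/(135 + L) (k(L) = (2*L)/(135 + L) = 2*L/(135 + L))
-27382/(-37482) + k(537)/(-306581) = -27382/(-37482) + (2*537/(135 + 537))/(-306581) = -27382*(-1/37482) + (2*537/672)*(-1/306581) = 13691/18741 + (2*537*(1/672))*(-1/306581) = 13691/18741 + (179/112)*(-1/306581) = 13691/18741 - 179/34337072 = 470105498113/643511066352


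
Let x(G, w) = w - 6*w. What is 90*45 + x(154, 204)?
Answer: 3030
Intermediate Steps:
x(G, w) = -5*w
90*45 + x(154, 204) = 90*45 - 5*204 = 4050 - 1020 = 3030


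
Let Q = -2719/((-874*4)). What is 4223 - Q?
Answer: 14760889/3496 ≈ 4222.2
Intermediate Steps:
Q = 2719/3496 (Q = -2719/(-3496) = -2719*(-1/3496) = 2719/3496 ≈ 0.77775)
4223 - Q = 4223 - 1*2719/3496 = 4223 - 2719/3496 = 14760889/3496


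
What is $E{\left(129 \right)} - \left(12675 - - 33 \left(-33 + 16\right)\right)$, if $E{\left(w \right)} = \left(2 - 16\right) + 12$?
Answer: $-12116$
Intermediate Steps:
$E{\left(w \right)} = -2$ ($E{\left(w \right)} = -14 + 12 = -2$)
$E{\left(129 \right)} - \left(12675 - - 33 \left(-33 + 16\right)\right) = -2 - \left(12675 - - 33 \left(-33 + 16\right)\right) = -2 - \left(12675 - \left(-33\right) \left(-17\right)\right) = -2 - \left(12675 - 561\right) = -2 - 12114 = -12116$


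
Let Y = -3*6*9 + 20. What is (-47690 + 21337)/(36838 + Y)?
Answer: -26353/36696 ≈ -0.71814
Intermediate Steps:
Y = -142 (Y = -18*9 + 20 = -162 + 20 = -142)
(-47690 + 21337)/(36838 + Y) = (-47690 + 21337)/(36838 - 142) = -26353/36696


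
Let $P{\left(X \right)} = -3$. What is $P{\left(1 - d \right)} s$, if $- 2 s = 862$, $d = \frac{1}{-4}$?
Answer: $1293$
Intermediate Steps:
$d = - \frac{1}{4} \approx -0.25$
$s = -431$ ($s = \left(- \frac{1}{2}\right) 862 = -431$)
$P{\left(1 - d \right)} s = \left(-3\right) \left(-431\right) = 1293$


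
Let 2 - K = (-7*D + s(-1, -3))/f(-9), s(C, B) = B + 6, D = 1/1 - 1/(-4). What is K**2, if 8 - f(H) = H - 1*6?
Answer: 81/16 ≈ 5.0625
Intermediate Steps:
D = 5/4 (D = 1*1 - 1*(-1/4) = 1 + 1/4 = 5/4 ≈ 1.2500)
s(C, B) = 6 + B
f(H) = 14 - H (f(H) = 8 - (H - 1*6) = 8 - (H - 6) = 8 - (-6 + H) = 8 + (6 - H) = 14 - H)
K = 9/4 (K = 2 - (-7*5/4 + (6 - 3))/(14 - 1*(-9)) = 2 - (-35/4 + 3)/(14 + 9) = 2 - (-23)/(4*23) = 2 - 1*(-1/4) = 2 + 1/4 = 9/4 ≈ 2.2500)
K**2 = (9/4)**2 = 81/16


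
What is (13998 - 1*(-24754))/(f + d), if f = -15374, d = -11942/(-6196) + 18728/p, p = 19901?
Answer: -2389188604096/947680955237 ≈ -2.5211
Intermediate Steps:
d = 176848215/61653298 (d = -11942/(-6196) + 18728/19901 = -11942*(-1/6196) + 18728*(1/19901) = 5971/3098 + 18728/19901 = 176848215/61653298 ≈ 2.8684)
(13998 - 1*(-24754))/(f + d) = (13998 - 1*(-24754))/(-15374 + 176848215/61653298) = (13998 + 24754)/(-947680955237/61653298) = 38752*(-61653298/947680955237) = -2389188604096/947680955237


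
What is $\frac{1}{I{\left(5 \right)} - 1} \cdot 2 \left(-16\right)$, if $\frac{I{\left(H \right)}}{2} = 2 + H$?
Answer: $- \frac{32}{13} \approx -2.4615$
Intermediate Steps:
$I{\left(H \right)} = 4 + 2 H$ ($I{\left(H \right)} = 2 \left(2 + H\right) = 4 + 2 H$)
$\frac{1}{I{\left(5 \right)} - 1} \cdot 2 \left(-16\right) = \frac{1}{\left(4 + 2 \cdot 5\right) - 1} \cdot 2 \left(-16\right) = \frac{1}{\left(4 + 10\right) - 1} \cdot 2 \left(-16\right) = \frac{1}{14 - 1} \cdot 2 \left(-16\right) = \frac{1}{13} \cdot 2 \left(-16\right) = \frac{2}{13} \left(-16\right) = - \frac{32}{13}$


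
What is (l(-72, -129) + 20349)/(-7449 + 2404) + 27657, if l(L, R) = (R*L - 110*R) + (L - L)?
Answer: 139485738/5045 ≈ 27648.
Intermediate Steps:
l(L, R) = -110*R + L*R (l(L, R) = (L*R - 110*R) + 0 = (-110*R + L*R) + 0 = -110*R + L*R)
(l(-72, -129) + 20349)/(-7449 + 2404) + 27657 = (-129*(-110 - 72) + 20349)/(-7449 + 2404) + 27657 = (-129*(-182) + 20349)/(-5045) + 27657 = (23478 + 20349)*(-1/5045) + 27657 = 43827*(-1/5045) + 27657 = -43827/5045 + 27657 = 139485738/5045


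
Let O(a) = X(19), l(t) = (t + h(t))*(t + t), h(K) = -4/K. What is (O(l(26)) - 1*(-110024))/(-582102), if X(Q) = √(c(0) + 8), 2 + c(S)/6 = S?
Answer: -55012/291051 - I/291051 ≈ -0.18901 - 3.4358e-6*I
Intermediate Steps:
c(S) = -12 + 6*S
l(t) = 2*t*(t - 4/t) (l(t) = (t - 4/t)*(t + t) = (t - 4/t)*(2*t) = 2*t*(t - 4/t))
X(Q) = 2*I (X(Q) = √((-12 + 6*0) + 8) = √((-12 + 0) + 8) = √(-12 + 8) = √(-4) = 2*I)
O(a) = 2*I
(O(l(26)) - 1*(-110024))/(-582102) = (2*I - 1*(-110024))/(-582102) = (2*I + 110024)*(-1/582102) = (110024 + 2*I)*(-1/582102) = -55012/291051 - I/291051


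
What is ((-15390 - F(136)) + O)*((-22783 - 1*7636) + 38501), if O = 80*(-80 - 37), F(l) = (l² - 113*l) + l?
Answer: -226409148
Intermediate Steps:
F(l) = l² - 112*l
O = -9360 (O = 80*(-117) = -9360)
((-15390 - F(136)) + O)*((-22783 - 1*7636) + 38501) = ((-15390 - 136*(-112 + 136)) - 9360)*((-22783 - 1*7636) + 38501) = ((-15390 - 136*24) - 9360)*((-22783 - 7636) + 38501) = ((-15390 - 1*3264) - 9360)*(-30419 + 38501) = ((-15390 - 3264) - 9360)*8082 = (-18654 - 9360)*8082 = -28014*8082 = -226409148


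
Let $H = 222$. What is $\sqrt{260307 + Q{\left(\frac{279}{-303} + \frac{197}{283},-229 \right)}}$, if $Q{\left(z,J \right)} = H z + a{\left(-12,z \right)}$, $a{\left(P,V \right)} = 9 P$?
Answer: $\frac{\sqrt{212538681404139}}{28583} \approx 510.05$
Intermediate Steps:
$Q{\left(z,J \right)} = -108 + 222 z$ ($Q{\left(z,J \right)} = 222 z + 9 \left(-12\right) = 222 z - 108 = -108 + 222 z$)
$\sqrt{260307 + Q{\left(\frac{279}{-303} + \frac{197}{283},-229 \right)}} = \sqrt{260307 - \left(108 - 222 \left(\frac{279}{-303} + \frac{197}{283}\right)\right)} = \sqrt{260307 - \left(108 - 222 \left(279 \left(- \frac{1}{303}\right) + 197 \cdot \frac{1}{283}\right)\right)} = \sqrt{260307 - \left(108 - 222 \left(- \frac{93}{101} + \frac{197}{283}\right)\right)} = \sqrt{260307 + \left(-108 + 222 \left(- \frac{6422}{28583}\right)\right)} = \sqrt{260307 - \frac{4512648}{28583}} = \sqrt{\frac{7435842333}{28583}} = \frac{\sqrt{212538681404139}}{28583}$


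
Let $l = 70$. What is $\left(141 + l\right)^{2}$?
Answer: $44521$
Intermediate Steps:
$\left(141 + l\right)^{2} = \left(141 + 70\right)^{2} = 211^{2} = 44521$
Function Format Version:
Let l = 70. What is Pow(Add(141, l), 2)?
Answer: 44521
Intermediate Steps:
Pow(Add(141, l), 2) = Pow(Add(141, 70), 2) = Pow(211, 2) = 44521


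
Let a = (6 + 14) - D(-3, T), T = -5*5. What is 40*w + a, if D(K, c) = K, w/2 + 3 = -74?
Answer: -6137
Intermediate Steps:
w = -154 (w = -6 + 2*(-74) = -6 - 148 = -154)
T = -25
a = 23 (a = (6 + 14) - 1*(-3) = 20 + 3 = 23)
40*w + a = 40*(-154) + 23 = -6160 + 23 = -6137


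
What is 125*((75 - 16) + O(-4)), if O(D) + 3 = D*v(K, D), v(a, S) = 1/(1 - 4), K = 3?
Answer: 21500/3 ≈ 7166.7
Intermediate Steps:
v(a, S) = -1/3 (v(a, S) = 1/(-3) = -1/3)
O(D) = -3 - D/3 (O(D) = -3 + D*(-1/3) = -3 - D/3)
125*((75 - 16) + O(-4)) = 125*((75 - 16) + (-3 - 1/3*(-4))) = 125*(59 + (-3 + 4/3)) = 125*(59 - 5/3) = 125*(172/3) = 21500/3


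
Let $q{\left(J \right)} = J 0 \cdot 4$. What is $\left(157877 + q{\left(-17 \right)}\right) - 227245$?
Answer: $-69368$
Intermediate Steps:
$q{\left(J \right)} = 0$ ($q{\left(J \right)} = 0 \cdot 4 = 0$)
$\left(157877 + q{\left(-17 \right)}\right) - 227245 = \left(157877 + 0\right) - 227245 = 157877 - 227245 = -69368$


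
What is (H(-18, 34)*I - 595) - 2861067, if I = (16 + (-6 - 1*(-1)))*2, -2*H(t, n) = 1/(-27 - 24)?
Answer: -145944751/51 ≈ -2.8617e+6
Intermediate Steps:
H(t, n) = 1/102 (H(t, n) = -1/(2*(-27 - 24)) = -½/(-51) = -½*(-1/51) = 1/102)
I = 22 (I = (16 + (-6 + 1))*2 = (16 - 5)*2 = 11*2 = 22)
(H(-18, 34)*I - 595) - 2861067 = ((1/102)*22 - 595) - 2861067 = (11/51 - 595) - 2861067 = -30334/51 - 2861067 = -145944751/51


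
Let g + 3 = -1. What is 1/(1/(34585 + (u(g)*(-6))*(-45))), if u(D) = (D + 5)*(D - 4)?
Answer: 32425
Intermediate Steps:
g = -4 (g = -3 - 1 = -4)
u(D) = (-4 + D)*(5 + D) (u(D) = (5 + D)*(-4 + D) = (-4 + D)*(5 + D))
1/(1/(34585 + (u(g)*(-6))*(-45))) = 1/(1/(34585 + ((-20 - 4 + (-4)**2)*(-6))*(-45))) = 1/(1/(34585 + ((-20 - 4 + 16)*(-6))*(-45))) = 1/(1/(34585 - 8*(-6)*(-45))) = 1/(1/(34585 + 48*(-45))) = 1/(1/(34585 - 2160)) = 1/(1/32425) = 32425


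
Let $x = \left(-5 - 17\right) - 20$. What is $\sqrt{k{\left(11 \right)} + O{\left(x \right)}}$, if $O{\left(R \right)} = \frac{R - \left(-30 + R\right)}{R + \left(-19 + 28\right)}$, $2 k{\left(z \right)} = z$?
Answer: $\frac{\sqrt{2222}}{22} \approx 2.1426$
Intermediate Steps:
$k{\left(z \right)} = \frac{z}{2}$
$x = -42$ ($x = -22 - 20 = -42$)
$O{\left(R \right)} = \frac{30}{9 + R}$ ($O{\left(R \right)} = \frac{30}{R + 9} = \frac{30}{9 + R}$)
$\sqrt{k{\left(11 \right)} + O{\left(x \right)}} = \sqrt{\frac{1}{2} \cdot 11 + \frac{30}{9 - 42}} = \sqrt{\frac{11}{2} + \frac{30}{-33}} = \sqrt{\frac{11}{2} + 30 \left(- \frac{1}{33}\right)} = \sqrt{\frac{11}{2} - \frac{10}{11}} = \sqrt{\frac{101}{22}} = \frac{\sqrt{2222}}{22}$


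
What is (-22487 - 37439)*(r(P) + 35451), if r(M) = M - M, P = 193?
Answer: -2124436626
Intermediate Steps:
r(M) = 0
(-22487 - 37439)*(r(P) + 35451) = (-22487 - 37439)*(0 + 35451) = -59926*35451 = -2124436626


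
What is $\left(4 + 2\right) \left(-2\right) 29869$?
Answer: $-358428$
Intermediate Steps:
$\left(4 + 2\right) \left(-2\right) 29869 = 6 \left(-2\right) 29869 = \left(-12\right) 29869 = -358428$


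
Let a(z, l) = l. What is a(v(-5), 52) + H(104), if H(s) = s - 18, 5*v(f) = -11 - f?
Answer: 138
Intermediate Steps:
v(f) = -11/5 - f/5 (v(f) = (-11 - f)/5 = -11/5 - f/5)
H(s) = -18 + s
a(v(-5), 52) + H(104) = 52 + (-18 + 104) = 52 + 86 = 138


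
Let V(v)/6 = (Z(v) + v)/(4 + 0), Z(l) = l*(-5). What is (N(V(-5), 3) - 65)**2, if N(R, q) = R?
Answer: 1225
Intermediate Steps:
Z(l) = -5*l
V(v) = -6*v (V(v) = 6*((-5*v + v)/(4 + 0)) = 6*(-4*v/4) = 6*(-4*v*(1/4)) = 6*(-v) = -6*v)
(N(V(-5), 3) - 65)**2 = (-6*(-5) - 65)**2 = (30 - 65)**2 = (-35)**2 = 1225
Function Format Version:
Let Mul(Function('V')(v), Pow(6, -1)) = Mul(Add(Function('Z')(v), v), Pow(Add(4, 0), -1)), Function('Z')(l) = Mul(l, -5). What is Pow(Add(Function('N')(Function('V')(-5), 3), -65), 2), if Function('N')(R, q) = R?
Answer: 1225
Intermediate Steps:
Function('Z')(l) = Mul(-5, l)
Function('V')(v) = Mul(-6, v) (Function('V')(v) = Mul(6, Mul(Add(Mul(-5, v), v), Pow(Add(4, 0), -1))) = Mul(6, Mul(Mul(-4, v), Pow(4, -1))) = Mul(6, Mul(Mul(-4, v), Rational(1, 4))) = Mul(6, Mul(-1, v)) = Mul(-6, v))
Pow(Add(Function('N')(Function('V')(-5), 3), -65), 2) = Pow(Add(Mul(-6, -5), -65), 2) = Pow(Add(30, -65), 2) = Pow(-35, 2) = 1225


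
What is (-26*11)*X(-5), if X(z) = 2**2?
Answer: -1144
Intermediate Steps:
X(z) = 4
(-26*11)*X(-5) = -26*11*4 = -286*4 = -1144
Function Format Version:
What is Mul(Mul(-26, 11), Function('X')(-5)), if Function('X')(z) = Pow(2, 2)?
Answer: -1144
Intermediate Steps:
Function('X')(z) = 4
Mul(Mul(-26, 11), Function('X')(-5)) = Mul(Mul(-26, 11), 4) = Mul(-286, 4) = -1144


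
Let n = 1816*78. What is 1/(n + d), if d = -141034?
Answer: 1/614 ≈ 0.0016287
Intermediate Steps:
n = 141648
1/(n + d) = 1/(141648 - 141034) = 1/614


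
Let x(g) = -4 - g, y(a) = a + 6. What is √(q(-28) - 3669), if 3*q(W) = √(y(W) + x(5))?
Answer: √(-33021 + 3*I*√31)/3 ≈ 0.01532 + 60.572*I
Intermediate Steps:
y(a) = 6 + a
q(W) = √(-3 + W)/3 (q(W) = √((6 + W) + (-4 - 1*5))/3 = √((6 + W) + (-4 - 5))/3 = √((6 + W) - 9)/3 = √(-3 + W)/3)
√(q(-28) - 3669) = √(√(-3 - 28)/3 - 3669) = √(√(-31)/3 - 3669) = √((I*√31)/3 - 3669) = √(I*√31/3 - 3669) = √(-3669 + I*√31/3)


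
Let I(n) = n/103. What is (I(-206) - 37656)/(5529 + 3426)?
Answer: -37658/8955 ≈ -4.2052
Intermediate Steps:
I(n) = n/103 (I(n) = n*(1/103) = n/103)
(I(-206) - 37656)/(5529 + 3426) = ((1/103)*(-206) - 37656)/(5529 + 3426) = (-2 - 37656)/8955 = -37658*1/8955 = -37658/8955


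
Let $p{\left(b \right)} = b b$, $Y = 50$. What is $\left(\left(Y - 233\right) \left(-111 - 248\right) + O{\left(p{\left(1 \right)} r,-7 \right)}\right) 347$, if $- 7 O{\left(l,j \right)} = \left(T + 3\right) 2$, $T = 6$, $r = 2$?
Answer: $\frac{159571767}{7} \approx 2.2796 \cdot 10^{7}$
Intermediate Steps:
$p{\left(b \right)} = b^{2}$
$O{\left(l,j \right)} = - \frac{18}{7}$ ($O{\left(l,j \right)} = - \frac{\left(6 + 3\right) 2}{7} = - \frac{9 \cdot 2}{7} = \left(- \frac{1}{7}\right) 18 = - \frac{18}{7}$)
$\left(\left(Y - 233\right) \left(-111 - 248\right) + O{\left(p{\left(1 \right)} r,-7 \right)}\right) 347 = \left(\left(50 - 233\right) \left(-111 - 248\right) - \frac{18}{7}\right) 347 = \left(\left(-183\right) \left(-359\right) - \frac{18}{7}\right) 347 = \left(65697 - \frac{18}{7}\right) 347 = \frac{459861}{7} \cdot 347 = \frac{159571767}{7}$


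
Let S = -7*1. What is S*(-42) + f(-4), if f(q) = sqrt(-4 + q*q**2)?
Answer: 294 + 2*I*sqrt(17) ≈ 294.0 + 8.2462*I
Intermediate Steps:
S = -7
f(q) = sqrt(-4 + q**3)
S*(-42) + f(-4) = -7*(-42) + sqrt(-4 + (-4)**3) = 294 + sqrt(-4 - 64) = 294 + sqrt(-68) = 294 + 2*I*sqrt(17)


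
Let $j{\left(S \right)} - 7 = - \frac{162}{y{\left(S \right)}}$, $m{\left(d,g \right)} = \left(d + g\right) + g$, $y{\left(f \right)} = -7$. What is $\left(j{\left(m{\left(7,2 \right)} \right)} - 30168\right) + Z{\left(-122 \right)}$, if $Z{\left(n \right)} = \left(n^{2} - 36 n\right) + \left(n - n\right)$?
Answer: $- \frac{76033}{7} \approx -10862.0$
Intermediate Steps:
$m{\left(d,g \right)} = d + 2 g$
$Z{\left(n \right)} = n^{2} - 36 n$ ($Z{\left(n \right)} = \left(n^{2} - 36 n\right) + 0 = n^{2} - 36 n$)
$j{\left(S \right)} = \frac{211}{7}$ ($j{\left(S \right)} = 7 - \frac{162}{-7} = 7 - - \frac{162}{7} = 7 + \frac{162}{7} = \frac{211}{7}$)
$\left(j{\left(m{\left(7,2 \right)} \right)} - 30168\right) + Z{\left(-122 \right)} = \left(\frac{211}{7} - 30168\right) - 122 \left(-36 - 122\right) = - \frac{210965}{7} - -19276 = - \frac{210965}{7} + 19276 = - \frac{76033}{7}$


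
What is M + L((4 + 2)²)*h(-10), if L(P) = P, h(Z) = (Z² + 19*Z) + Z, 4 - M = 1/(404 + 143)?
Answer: -1967013/547 ≈ -3596.0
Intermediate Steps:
M = 2187/547 (M = 4 - 1/(404 + 143) = 4 - 1/547 = 2187/547 ≈ 3.9982)
h(Z) = Z² + 20*Z
M + L((4 + 2)²)*h(-10) = 2187/547 + (4 + 2)²*(-10*(20 - 10)) = 2187/547 + 6²*(-10*10) = 2187/547 + 36*(-100) = 2187/547 - 3600 = -1967013/547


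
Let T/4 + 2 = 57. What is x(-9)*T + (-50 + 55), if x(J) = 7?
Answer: 1545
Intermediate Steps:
T = 220 (T = -8 + 4*57 = -8 + 228 = 220)
x(-9)*T + (-50 + 55) = 7*220 + (-50 + 55) = 1540 + 5 = 1545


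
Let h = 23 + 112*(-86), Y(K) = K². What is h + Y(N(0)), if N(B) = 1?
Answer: -9608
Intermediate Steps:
h = -9609 (h = 23 - 9632 = -9609)
h + Y(N(0)) = -9609 + 1² = -9609 + 1 = -9608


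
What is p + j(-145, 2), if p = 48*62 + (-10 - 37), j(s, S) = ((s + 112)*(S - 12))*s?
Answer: -44921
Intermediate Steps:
j(s, S) = s*(-12 + S)*(112 + s) (j(s, S) = ((112 + s)*(-12 + S))*s = ((-12 + S)*(112 + s))*s = s*(-12 + S)*(112 + s))
p = 2929 (p = 2976 - 47 = 2929)
p + j(-145, 2) = 2929 - 145*(-1344 - 12*(-145) + 112*2 + 2*(-145)) = 2929 - 145*(-1344 + 1740 + 224 - 290) = 2929 - 145*330 = 2929 - 47850 = -44921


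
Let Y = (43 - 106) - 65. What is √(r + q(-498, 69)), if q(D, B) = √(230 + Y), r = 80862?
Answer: √(80862 + √102) ≈ 284.38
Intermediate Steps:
Y = -128 (Y = -63 - 65 = -128)
q(D, B) = √102 (q(D, B) = √(230 - 128) = √102)
√(r + q(-498, 69)) = √(80862 + √102)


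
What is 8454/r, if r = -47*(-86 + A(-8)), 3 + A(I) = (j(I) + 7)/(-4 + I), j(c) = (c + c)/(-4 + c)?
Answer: 304344/151763 ≈ 2.0054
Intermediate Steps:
j(c) = 2*c/(-4 + c) (j(c) = (2*c)/(-4 + c) = 2*c/(-4 + c))
A(I) = -3 + (7 + 2*I/(-4 + I))/(-4 + I) (A(I) = -3 + (2*I/(-4 + I) + 7)/(-4 + I) = -3 + (7 + 2*I/(-4 + I))/(-4 + I))
r = 151763/36 (r = -47*(-86 + (2*(-8) + (-4 - 8)*(19 - 3*(-8)))/(-4 - 8)**2) = -47*(-86 + (-16 - 12*(19 + 24))/(-12)**2) = -47*(-86 + (-16 - 12*43)/144) = -47*(-86 + (-16 - 516)/144) = -47*(-86 + (1/144)*(-532)) = -47*(-86 - 133/36) = -47*(-3229/36) = 151763/36 ≈ 4215.6)
8454/r = 8454/(151763/36) = 8454*(36/151763) = 304344/151763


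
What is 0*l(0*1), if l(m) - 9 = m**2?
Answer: 0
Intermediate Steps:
l(m) = 9 + m**2
0*l(0*1) = 0*(9 + (0*1)**2) = 0*(9 + 0**2) = 0*(9 + 0) = 0*9 = 0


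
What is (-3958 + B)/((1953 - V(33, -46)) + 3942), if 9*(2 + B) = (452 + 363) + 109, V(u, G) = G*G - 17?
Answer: -2893/2847 ≈ -1.0162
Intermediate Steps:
V(u, G) = -17 + G² (V(u, G) = G² - 17 = -17 + G²)
B = 302/3 (B = -2 + ((452 + 363) + 109)/9 = -2 + (815 + 109)/9 = -2 + (⅑)*924 = -2 + 308/3 = 302/3 ≈ 100.67)
(-3958 + B)/((1953 - V(33, -46)) + 3942) = (-3958 + 302/3)/((1953 - (-17 + (-46)²)) + 3942) = -11572/(3*((1953 - (-17 + 2116)) + 3942)) = -11572/(3*((1953 - 1*2099) + 3942)) = -11572/(3*((1953 - 2099) + 3942)) = -11572/(3*(-146 + 3942)) = -11572/3/3796 = -11572/3*1/3796 = -2893/2847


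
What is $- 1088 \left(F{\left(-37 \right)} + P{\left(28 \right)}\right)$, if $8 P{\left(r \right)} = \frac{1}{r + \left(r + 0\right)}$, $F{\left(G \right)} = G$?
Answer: $\frac{281775}{7} \approx 40254.0$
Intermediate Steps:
$P{\left(r \right)} = \frac{1}{16 r}$ ($P{\left(r \right)} = \frac{1}{8 \left(r + \left(r + 0\right)\right)} = \frac{1}{8 \left(r + r\right)} = \frac{1}{8 \cdot 2 r} = \frac{\frac{1}{2} \frac{1}{r}}{8} = \frac{1}{16 r}$)
$- 1088 \left(F{\left(-37 \right)} + P{\left(28 \right)}\right) = - 1088 \left(-37 + \frac{1}{16 \cdot 28}\right) = - 1088 \left(-37 + \frac{1}{16} \cdot \frac{1}{28}\right) = - 1088 \left(-37 + \frac{1}{448}\right) = \left(-1088\right) \left(- \frac{16575}{448}\right) = \frac{281775}{7}$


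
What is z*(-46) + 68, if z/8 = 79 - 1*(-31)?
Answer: -40412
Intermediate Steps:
z = 880 (z = 8*(79 - 1*(-31)) = 8*(79 + 31) = 8*110 = 880)
z*(-46) + 68 = 880*(-46) + 68 = -40480 + 68 = -40412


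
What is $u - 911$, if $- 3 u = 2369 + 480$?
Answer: $- \frac{5582}{3} \approx -1860.7$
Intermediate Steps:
$u = - \frac{2849}{3}$ ($u = - \frac{2369 + 480}{3} = \left(- \frac{1}{3}\right) 2849 = - \frac{2849}{3} \approx -949.67$)
$u - 911 = - \frac{2849}{3} - 911 = - \frac{5582}{3}$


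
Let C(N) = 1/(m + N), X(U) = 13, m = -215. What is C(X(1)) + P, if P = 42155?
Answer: 8515309/202 ≈ 42155.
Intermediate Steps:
C(N) = 1/(-215 + N)
C(X(1)) + P = 1/(-215 + 13) + 42155 = 1/(-202) + 42155 = -1/202 + 42155 = 8515309/202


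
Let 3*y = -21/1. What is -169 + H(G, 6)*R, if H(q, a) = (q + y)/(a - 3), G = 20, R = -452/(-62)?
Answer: -12779/93 ≈ -137.41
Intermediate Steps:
R = 226/31 (R = -452*(-1/62) = 226/31 ≈ 7.2903)
y = -7 (y = (-21/1)/3 = (-21*1)/3 = (1/3)*(-21) = -7)
H(q, a) = (-7 + q)/(-3 + a) (H(q, a) = (q - 7)/(a - 3) = (-7 + q)/(-3 + a))
-169 + H(G, 6)*R = -169 + ((-7 + 20)/(-3 + 6))*(226/31) = -169 + (13/3)*(226/31) = -169 + 2938/93 = -12779/93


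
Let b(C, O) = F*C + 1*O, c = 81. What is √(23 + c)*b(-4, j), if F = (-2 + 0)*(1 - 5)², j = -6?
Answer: 244*√26 ≈ 1244.2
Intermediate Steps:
F = -32 (F = -2*(-4)² = -2*16 = -32)
b(C, O) = O - 32*C (b(C, O) = -32*C + 1*O = -32*C + O = O - 32*C)
√(23 + c)*b(-4, j) = √(23 + 81)*(-6 - 32*(-4)) = √104*(-6 + 128) = (2*√26)*122 = 244*√26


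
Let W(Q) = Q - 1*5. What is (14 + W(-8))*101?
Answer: 101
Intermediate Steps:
W(Q) = -5 + Q (W(Q) = Q - 5 = -5 + Q)
(14 + W(-8))*101 = (14 + (-5 - 8))*101 = (14 - 13)*101 = 1*101 = 101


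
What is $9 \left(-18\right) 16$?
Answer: $-2592$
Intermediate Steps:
$9 \left(-18\right) 16 = \left(-162\right) 16 = -2592$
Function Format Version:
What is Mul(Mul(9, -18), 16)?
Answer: -2592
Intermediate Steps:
Mul(Mul(9, -18), 16) = Mul(-162, 16) = -2592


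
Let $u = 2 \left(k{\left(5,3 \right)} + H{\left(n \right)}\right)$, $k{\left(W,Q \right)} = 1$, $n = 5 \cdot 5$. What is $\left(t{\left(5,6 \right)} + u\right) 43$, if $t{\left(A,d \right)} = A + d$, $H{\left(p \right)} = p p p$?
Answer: $1344309$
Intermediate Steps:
$n = 25$
$H{\left(p \right)} = p^{3}$ ($H{\left(p \right)} = p^{2} p = p^{3}$)
$u = 31252$ ($u = 2 \left(1 + 25^{3}\right) = 2 \left(1 + 15625\right) = 2 \cdot 15626 = 31252$)
$\left(t{\left(5,6 \right)} + u\right) 43 = \left(\left(5 + 6\right) + 31252\right) 43 = \left(11 + 31252\right) 43 = 31263 \cdot 43 = 1344309$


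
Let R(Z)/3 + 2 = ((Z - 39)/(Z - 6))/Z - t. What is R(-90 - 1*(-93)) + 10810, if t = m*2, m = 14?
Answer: 10732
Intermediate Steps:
t = 28 (t = 14*2 = 28)
R(Z) = -90 + 3*(-39 + Z)/(Z*(-6 + Z)) (R(Z) = -6 + 3*(((Z - 39)/(Z - 6))/Z - 1*28) = -6 + 3*(((-39 + Z)/(-6 + Z))/Z - 28) = -6 + 3*((-39 + Z)/(Z*(-6 + Z)) - 28) = -6 + 3*(-28 + (-39 + Z)/(Z*(-6 + Z))) = -6 + (-84 + 3*(-39 + Z)/(Z*(-6 + Z))) = -90 + 3*(-39 + Z)/(Z*(-6 + Z)))
R(-90 - 1*(-93)) + 10810 = 3*(-39 - 30*(-90 - 1*(-93))**2 + 181*(-90 - 1*(-93)))/((-90 - 1*(-93))*(-6 + (-90 - 1*(-93)))) + 10810 = 3*(-39 - 30*(-90 + 93)**2 + 181*(-90 + 93))/((-90 + 93)*(-6 + (-90 + 93))) + 10810 = 3*(-39 - 30*3**2 + 181*3)/(3*(-6 + 3)) + 10810 = 3*(1/3)*(-39 - 30*9 + 543)/(-3) + 10810 = 3*(1/3)*(-1/3)*(-39 - 270 + 543) + 10810 = 3*(1/3)*(-1/3)*234 + 10810 = -78 + 10810 = 10732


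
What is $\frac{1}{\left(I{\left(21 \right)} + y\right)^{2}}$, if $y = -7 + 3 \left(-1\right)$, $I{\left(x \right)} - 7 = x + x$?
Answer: $\frac{1}{1521} \approx 0.00065746$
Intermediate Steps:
$I{\left(x \right)} = 7 + 2 x$ ($I{\left(x \right)} = 7 + \left(x + x\right) = 7 + 2 x$)
$y = -10$ ($y = -7 - 3 = -10$)
$\frac{1}{\left(I{\left(21 \right)} + y\right)^{2}} = \frac{1}{\left(\left(7 + 2 \cdot 21\right) - 10\right)^{2}} = \frac{1}{\left(\left(7 + 42\right) - 10\right)^{2}} = \frac{1}{\left(49 - 10\right)^{2}} = \frac{1}{39^{2}} = \frac{1}{1521}$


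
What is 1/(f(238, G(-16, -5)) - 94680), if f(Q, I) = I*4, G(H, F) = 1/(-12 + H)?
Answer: -7/662761 ≈ -1.0562e-5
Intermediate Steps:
f(Q, I) = 4*I
1/(f(238, G(-16, -5)) - 94680) = 1/(4/(-12 - 16) - 94680) = 1/(4/(-28) - 94680) = 1/(4*(-1/28) - 94680) = 1/(-1/7 - 94680) = 1/(-662761/7) = -7/662761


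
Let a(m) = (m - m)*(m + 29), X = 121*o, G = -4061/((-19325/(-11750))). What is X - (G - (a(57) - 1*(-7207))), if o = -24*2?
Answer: 2990097/773 ≈ 3868.2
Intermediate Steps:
o = -48
G = -1908670/773 (G = -4061/((-19325*(-1/11750))) = -4061/773/470 = -4061*470/773 = -1908670/773 ≈ -2469.2)
X = -5808 (X = 121*(-48) = -5808)
a(m) = 0 (a(m) = 0*(29 + m) = 0)
X - (G - (a(57) - 1*(-7207))) = -5808 - (-1908670/773 - (0 - 1*(-7207))) = -5808 - (-1908670/773 - (0 + 7207)) = -5808 - (-1908670/773 - 1*7207) = -5808 - (-1908670/773 - 7207) = -5808 - 1*(-7479681/773) = -5808 + 7479681/773 = 2990097/773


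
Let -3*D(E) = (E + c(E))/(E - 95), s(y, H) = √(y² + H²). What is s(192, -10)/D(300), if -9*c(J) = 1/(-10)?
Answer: -110700*√9241/27001 ≈ -394.12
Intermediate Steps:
c(J) = 1/90 (c(J) = -⅑/(-10) = -⅑*(-⅒) = 1/90)
s(y, H) = √(H² + y²)
D(E) = -(1/90 + E)/(3*(-95 + E)) (D(E) = -(E + 1/90)/(3*(E - 95)) = -(1/90 + E)/(3*(-95 + E)))
s(192, -10)/D(300) = √((-10)² + 192²)/(((-1 - 90*300)/(270*(-95 + 300)))) = √(100 + 36864)/(((1/270)*(-1 - 27000)/205)) = √36964/(((1/270)*(1/205)*(-27001))) = (2*√9241)/(-27001/55350) = (2*√9241)*(-55350/27001) = -110700*√9241/27001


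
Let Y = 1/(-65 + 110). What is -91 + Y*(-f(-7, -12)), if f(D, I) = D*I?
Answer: -1393/15 ≈ -92.867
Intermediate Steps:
Y = 1/45 ≈ 0.022222
-91 + Y*(-f(-7, -12)) = -91 + (-(-7)*(-12))/45 = -91 + (-1*84)/45 = -91 + (1/45)*(-84) = -91 - 28/15 = -1393/15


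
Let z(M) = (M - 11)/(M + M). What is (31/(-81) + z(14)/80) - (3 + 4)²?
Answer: -8959757/181440 ≈ -49.381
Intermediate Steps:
z(M) = (-11 + M)/(2*M) (z(M) = (-11 + M)/((2*M)) = (-11 + M)*(1/(2*M)) = (-11 + M)/(2*M))
(31/(-81) + z(14)/80) - (3 + 4)² = (31/(-81) + ((½)*(-11 + 14)/14)/80) - (3 + 4)² = (31*(-1/81) + ((½)*(1/14)*3)*(1/80)) - 1*7² = (-31/81 + (3/28)*(1/80)) - 1*49 = (-31/81 + 3/2240) - 49 = -69197/181440 - 49 = -8959757/181440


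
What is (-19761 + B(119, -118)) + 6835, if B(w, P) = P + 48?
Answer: -12996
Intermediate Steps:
B(w, P) = 48 + P
(-19761 + B(119, -118)) + 6835 = (-19761 + (48 - 118)) + 6835 = (-19761 - 70) + 6835 = -19831 + 6835 = -12996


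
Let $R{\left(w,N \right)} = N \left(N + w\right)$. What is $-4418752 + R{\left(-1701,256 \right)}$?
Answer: $-4788672$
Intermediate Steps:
$-4418752 + R{\left(-1701,256 \right)} = -4418752 + 256 \left(256 - 1701\right) = -4418752 + 256 \left(-1445\right) = -4418752 - 369920 = -4788672$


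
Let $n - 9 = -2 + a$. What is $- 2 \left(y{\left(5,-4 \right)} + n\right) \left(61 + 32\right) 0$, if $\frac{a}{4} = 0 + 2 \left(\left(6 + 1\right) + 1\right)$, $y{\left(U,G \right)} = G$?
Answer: $0$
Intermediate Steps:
$a = 64$ ($a = 4 \left(0 + 2 \left(\left(6 + 1\right) + 1\right)\right) = 4 \left(0 + 2 \left(7 + 1\right)\right) = 4 \left(0 + 2 \cdot 8\right) = 4 \left(0 + 16\right) = 4 \cdot 16 = 64$)
$n = 71$ ($n = 9 + \left(-2 + 64\right) = 9 + 62 = 71$)
$- 2 \left(y{\left(5,-4 \right)} + n\right) \left(61 + 32\right) 0 = - 2 \left(-4 + 71\right) \left(61 + 32\right) 0 = \left(-2\right) 67 \cdot 93 \cdot 0 = \left(-134\right) 0 = 0$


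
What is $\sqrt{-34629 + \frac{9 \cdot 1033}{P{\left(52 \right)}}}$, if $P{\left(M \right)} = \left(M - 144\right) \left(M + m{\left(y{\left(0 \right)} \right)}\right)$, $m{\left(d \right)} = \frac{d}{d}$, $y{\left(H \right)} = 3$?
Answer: $\frac{i \sqrt{205840706919}}{2438} \approx 186.09 i$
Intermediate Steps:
$m{\left(d \right)} = 1$
$P{\left(M \right)} = \left(1 + M\right) \left(-144 + M\right)$ ($P{\left(M \right)} = \left(M - 144\right) \left(M + 1\right) = \left(-144 + M\right) \left(1 + M\right) = \left(1 + M\right) \left(-144 + M\right)$)
$\sqrt{-34629 + \frac{9 \cdot 1033}{P{\left(52 \right)}}} = \sqrt{-34629 + \frac{9 \cdot 1033}{-144 + 52^{2} - 7436}} = \sqrt{-34629 + \frac{9297}{-144 + 2704 - 7436}} = \sqrt{-34629 + \frac{9297}{-4876}} = \sqrt{-34629 + 9297 \left(- \frac{1}{4876}\right)} = \sqrt{-34629 - \frac{9297}{4876}} = \sqrt{- \frac{168860301}{4876}} = \frac{i \sqrt{205840706919}}{2438}$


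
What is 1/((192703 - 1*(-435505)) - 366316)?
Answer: 1/261892 ≈ 3.8184e-6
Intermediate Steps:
1/((192703 - 1*(-435505)) - 366316) = 1/((192703 + 435505) - 366316) = 1/(628208 - 366316) = 1/261892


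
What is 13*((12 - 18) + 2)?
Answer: -52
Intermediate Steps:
13*((12 - 18) + 2) = 13*(-6 + 2) = 13*(-4) = -52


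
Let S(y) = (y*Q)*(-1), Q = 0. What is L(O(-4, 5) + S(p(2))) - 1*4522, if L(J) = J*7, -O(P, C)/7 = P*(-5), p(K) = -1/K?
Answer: -5502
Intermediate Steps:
O(P, C) = 35*P (O(P, C) = -7*P*(-5) = -(-35)*P = 35*P)
S(y) = 0 (S(y) = (y*0)*(-1) = 0*(-1) = 0)
L(J) = 7*J
L(O(-4, 5) + S(p(2))) - 1*4522 = 7*(35*(-4) + 0) - 1*4522 = 7*(-140 + 0) - 4522 = 7*(-140) - 4522 = -980 - 4522 = -5502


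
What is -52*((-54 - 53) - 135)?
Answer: 12584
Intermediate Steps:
-52*((-54 - 53) - 135) = -52*(-107 - 135) = -52*(-242) = 12584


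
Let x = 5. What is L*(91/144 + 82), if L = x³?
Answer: 1487375/144 ≈ 10329.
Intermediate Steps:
L = 125 (L = 5³ = 125)
L*(91/144 + 82) = 125*(91/144 + 82) = 125*(11899/144) = 1487375/144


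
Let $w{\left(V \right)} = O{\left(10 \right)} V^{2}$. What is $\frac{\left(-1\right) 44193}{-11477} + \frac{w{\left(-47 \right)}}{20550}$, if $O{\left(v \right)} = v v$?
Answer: $\frac{68868709}{4717047} \approx 14.6$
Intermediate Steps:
$O{\left(v \right)} = v^{2}$
$w{\left(V \right)} = 100 V^{2}$ ($w{\left(V \right)} = 10^{2} V^{2} = 100 V^{2}$)
$\frac{\left(-1\right) 44193}{-11477} + \frac{w{\left(-47 \right)}}{20550} = \frac{\left(-1\right) 44193}{-11477} + \frac{100 \left(-47\right)^{2}}{20550} = \left(-44193\right) \left(- \frac{1}{11477}\right) + 100 \cdot 2209 \cdot \frac{1}{20550} = \frac{44193}{11477} + 220900 \cdot \frac{1}{20550} = \frac{44193}{11477} + \frac{4418}{411} = \frac{68868709}{4717047}$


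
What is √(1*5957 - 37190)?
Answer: I*√31233 ≈ 176.73*I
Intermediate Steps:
√(1*5957 - 37190) = √(5957 - 37190) = √(-31233) = I*√31233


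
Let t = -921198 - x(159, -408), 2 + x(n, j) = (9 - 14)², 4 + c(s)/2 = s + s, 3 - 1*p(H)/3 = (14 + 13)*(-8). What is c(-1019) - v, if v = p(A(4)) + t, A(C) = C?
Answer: 916480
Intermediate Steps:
p(H) = 657 (p(H) = 9 - 3*(14 + 13)*(-8) = 9 - 81*(-8) = 9 - 3*(-216) = 9 + 648 = 657)
c(s) = -8 + 4*s (c(s) = -8 + 2*(s + s) = -8 + 2*(2*s) = -8 + 4*s)
x(n, j) = 23 (x(n, j) = -2 + (9 - 14)² = -2 + (-5)² = -2 + 25 = 23)
t = -921221 (t = -921198 - 1*23 = -921198 - 23 = -921221)
v = -920564 (v = 657 - 921221 = -920564)
c(-1019) - v = (-8 + 4*(-1019)) - 1*(-920564) = (-8 - 4076) + 920564 = -4084 + 920564 = 916480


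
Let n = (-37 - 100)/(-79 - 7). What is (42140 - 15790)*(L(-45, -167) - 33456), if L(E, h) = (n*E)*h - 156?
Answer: -24519689475/43 ≈ -5.7023e+8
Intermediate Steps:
n = 137/86 (n = -137/(-86) = -137*(-1/86) = 137/86 ≈ 1.5930)
L(E, h) = -156 + 137*E*h/86 (L(E, h) = (137*E/86)*h - 156 = 137*E*h/86 - 156 = -156 + 137*E*h/86)
(42140 - 15790)*(L(-45, -167) - 33456) = (42140 - 15790)*((-156 + (137/86)*(-45)*(-167)) - 33456) = 26350*((-156 + 1029555/86) - 33456) = 26350*(1016139/86 - 33456) = 26350*(-1861077/86) = -24519689475/43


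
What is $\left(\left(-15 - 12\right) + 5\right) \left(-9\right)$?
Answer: $198$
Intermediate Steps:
$\left(\left(-15 - 12\right) + 5\right) \left(-9\right) = \left(-27 + 5\right) \left(-9\right) = \left(-22\right) \left(-9\right) = 198$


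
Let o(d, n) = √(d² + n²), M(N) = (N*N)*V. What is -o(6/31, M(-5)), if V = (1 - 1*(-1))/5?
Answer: -2*√24034/31 ≈ -10.002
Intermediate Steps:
V = ⅖ (V = (1 + 1)*(⅕) = 2*(⅕) = ⅖ ≈ 0.40000)
M(N) = 2*N²/5 (M(N) = (N*N)*(⅖) = N²*(⅖) = 2*N²/5)
-o(6/31, M(-5)) = -√((6/31)² + ((⅖)*(-5)²)²) = -√((6*(1/31))² + ((⅖)*25)²) = -√((6/31)² + 10²) = -√(36/961 + 100) = -√(96136/961) = -2*√24034/31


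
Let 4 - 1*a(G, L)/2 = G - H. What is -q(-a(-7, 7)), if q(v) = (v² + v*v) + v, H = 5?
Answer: -2016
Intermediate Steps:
a(G, L) = 18 - 2*G (a(G, L) = 8 - 2*(G - 1*5) = 8 - 2*(G - 5) = 8 - 2*(-5 + G) = 8 + (10 - 2*G) = 18 - 2*G)
q(v) = v + 2*v² (q(v) = (v² + v²) + v = 2*v² + v = v + 2*v²)
-q(-a(-7, 7)) = -(-(18 - 2*(-7)))*(1 + 2*(-(18 - 2*(-7)))) = -(-(18 + 14))*(1 + 2*(-(18 + 14))) = -(-1*32)*(1 + 2*(-1*32)) = -(-32)*(1 + 2*(-32)) = -(-32)*(1 - 64) = -(-32)*(-63) = -1*2016 = -2016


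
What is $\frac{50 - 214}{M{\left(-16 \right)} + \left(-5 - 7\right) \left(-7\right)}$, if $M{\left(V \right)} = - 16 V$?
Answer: $- \frac{41}{85} \approx -0.48235$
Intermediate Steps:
$\frac{50 - 214}{M{\left(-16 \right)} + \left(-5 - 7\right) \left(-7\right)} = \frac{50 - 214}{\left(-16\right) \left(-16\right) + \left(-5 - 7\right) \left(-7\right)} = - \frac{164}{256 - -84} = - \frac{164}{256 + 84} = - \frac{164}{340} = \left(-164\right) \frac{1}{340} = - \frac{41}{85}$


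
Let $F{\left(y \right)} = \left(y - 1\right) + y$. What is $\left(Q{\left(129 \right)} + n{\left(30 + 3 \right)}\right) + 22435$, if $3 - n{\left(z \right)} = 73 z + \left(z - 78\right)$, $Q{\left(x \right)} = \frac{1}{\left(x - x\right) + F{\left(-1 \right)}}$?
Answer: $\frac{60221}{3} \approx 20074.0$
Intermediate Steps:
$F{\left(y \right)} = -1 + 2 y$ ($F{\left(y \right)} = \left(-1 + y\right) + y = -1 + 2 y$)
$Q{\left(x \right)} = - \frac{1}{3}$ ($Q{\left(x \right)} = \frac{1}{\left(x - x\right) + \left(-1 + 2 \left(-1\right)\right)} = \frac{1}{0 - 3} = \frac{1}{-3} = - \frac{1}{3}$)
$n{\left(z \right)} = 81 - 74 z$ ($n{\left(z \right)} = 3 - \left(73 z + \left(z - 78\right)\right) = 3 - \left(73 z + \left(-78 + z\right)\right) = 3 - \left(-78 + 74 z\right) = 81 - 74 z$)
$\left(Q{\left(129 \right)} + n{\left(30 + 3 \right)}\right) + 22435 = \left(- \frac{1}{3} + \left(81 - 74 \left(30 + 3\right)\right)\right) + 22435 = \left(- \frac{1}{3} + \left(81 - 2442\right)\right) + 22435 = \left(- \frac{1}{3} - 2361\right) + 22435 = - \frac{7084}{3} + 22435 = \frac{60221}{3}$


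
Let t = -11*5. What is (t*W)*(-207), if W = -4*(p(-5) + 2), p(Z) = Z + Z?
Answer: 364320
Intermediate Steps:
t = -55
p(Z) = 2*Z
W = 32 (W = -4*(2*(-5) + 2) = -4*(-10 + 2) = -4*(-8) = 32)
(t*W)*(-207) = -55*32*(-207) = -1760*(-207) = 364320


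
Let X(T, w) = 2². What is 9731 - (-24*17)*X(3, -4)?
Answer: 11363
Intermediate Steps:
X(T, w) = 4
9731 - (-24*17)*X(3, -4) = 9731 - (-24*17)*4 = 9731 - (-408)*4 = 9731 - 1*(-1632) = 9731 + 1632 = 11363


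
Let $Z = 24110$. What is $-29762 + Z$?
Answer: $-5652$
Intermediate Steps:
$-29762 + Z = -29762 + 24110 = -5652$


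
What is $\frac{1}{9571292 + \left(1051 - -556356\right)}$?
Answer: $\frac{1}{10128699} \approx 9.8729 \cdot 10^{-8}$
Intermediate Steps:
$\frac{1}{9571292 + \left(1051 - -556356\right)} = \frac{1}{9571292 + \left(1051 + 556356\right)} = \frac{1}{9571292 + 557407} = \frac{1}{10128699}$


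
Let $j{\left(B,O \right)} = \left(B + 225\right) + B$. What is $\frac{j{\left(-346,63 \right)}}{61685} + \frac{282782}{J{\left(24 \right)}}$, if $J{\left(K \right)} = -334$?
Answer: $- \frac{8721781824}{10301395} \approx -846.66$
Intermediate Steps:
$j{\left(B,O \right)} = 225 + 2 B$ ($j{\left(B,O \right)} = \left(225 + B\right) + B = 225 + 2 B$)
$\frac{j{\left(-346,63 \right)}}{61685} + \frac{282782}{J{\left(24 \right)}} = \frac{225 + 2 \left(-346\right)}{61685} + \frac{282782}{-334} = \left(225 - 692\right) \frac{1}{61685} + 282782 \left(- \frac{1}{334}\right) = \left(-467\right) \frac{1}{61685} - \frac{141391}{167} = - \frac{467}{61685} - \frac{141391}{167} = - \frac{8721781824}{10301395}$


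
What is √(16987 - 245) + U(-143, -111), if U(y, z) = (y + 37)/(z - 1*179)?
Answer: 53/145 + √16742 ≈ 129.76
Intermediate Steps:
U(y, z) = (37 + y)/(-179 + z) (U(y, z) = (37 + y)/(z - 179) = (37 + y)/(-179 + z))
√(16987 - 245) + U(-143, -111) = √(16987 - 245) + (37 - 143)/(-179 - 111) = √16742 - 106/(-290) = √16742 - 1/290*(-106) = √16742 + 53/145 = 53/145 + √16742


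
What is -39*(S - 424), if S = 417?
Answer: 273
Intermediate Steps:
-39*(S - 424) = -39*(417 - 424) = -39*(-7) = -1*(-273) = 273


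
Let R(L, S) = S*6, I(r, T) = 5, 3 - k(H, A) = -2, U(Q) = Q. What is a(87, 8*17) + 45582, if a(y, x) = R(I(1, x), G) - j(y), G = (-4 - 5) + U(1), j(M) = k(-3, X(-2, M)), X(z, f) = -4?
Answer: 45529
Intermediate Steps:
k(H, A) = 5 (k(H, A) = 3 - 1*(-2) = 3 + 2 = 5)
j(M) = 5
G = -8 (G = (-4 - 5) + 1 = -9 + 1 = -8)
R(L, S) = 6*S
a(y, x) = -53 (a(y, x) = 6*(-8) - 1*5 = -48 - 5 = -53)
a(87, 8*17) + 45582 = -53 + 45582 = 45529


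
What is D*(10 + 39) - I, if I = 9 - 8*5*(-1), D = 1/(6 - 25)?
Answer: -980/19 ≈ -51.579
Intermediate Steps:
D = -1/19 (D = 1/(-19) = -1/19 ≈ -0.052632)
I = 49 (I = 9 - 40*(-1) = 9 + 40 = 49)
D*(10 + 39) - I = -(10 + 39)/19 - 1*49 = -1/19*49 - 49 = -49/19 - 49 = -980/19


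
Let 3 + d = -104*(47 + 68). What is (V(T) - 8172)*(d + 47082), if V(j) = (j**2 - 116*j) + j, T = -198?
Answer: 1889472438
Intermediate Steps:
d = -11963 (d = -3 - 104*(47 + 68) = -3 - 104*115 = -3 - 11960 = -11963)
V(j) = j**2 - 115*j
(V(T) - 8172)*(d + 47082) = (-198*(-115 - 198) - 8172)*(-11963 + 47082) = (-198*(-313) - 8172)*35119 = (61974 - 8172)*35119 = 53802*35119 = 1889472438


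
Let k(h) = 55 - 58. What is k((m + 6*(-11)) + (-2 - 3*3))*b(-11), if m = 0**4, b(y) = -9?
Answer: 27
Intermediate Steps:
m = 0
k(h) = -3
k((m + 6*(-11)) + (-2 - 3*3))*b(-11) = -3*(-9) = 27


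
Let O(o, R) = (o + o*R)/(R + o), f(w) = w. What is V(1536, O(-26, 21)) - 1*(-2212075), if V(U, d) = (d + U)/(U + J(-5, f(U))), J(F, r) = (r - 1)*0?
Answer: 4247186063/1920 ≈ 2.2121e+6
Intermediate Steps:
O(o, R) = (o + R*o)/(R + o)
J(F, r) = 0 (J(F, r) = (-1 + r)*0 = 0)
V(U, d) = (U + d)/U (V(U, d) = (d + U)/(U + 0) = (U + d)/U)
V(1536, O(-26, 21)) - 1*(-2212075) = (1536 - 26*(1 + 21)/(21 - 26))/1536 - 1*(-2212075) = (1536 - 26*22/(-5))/1536 + 2212075 = (1536 - 26*(-1/5)*22)/1536 + 2212075 = (1536 + 572/5)/1536 + 2212075 = (1/1536)*(8252/5) + 2212075 = 2063/1920 + 2212075 = 4247186063/1920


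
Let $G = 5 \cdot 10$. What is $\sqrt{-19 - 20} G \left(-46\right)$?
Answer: $- 2300 i \sqrt{39} \approx - 14364.0 i$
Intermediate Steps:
$G = 50$
$\sqrt{-19 - 20} G \left(-46\right) = \sqrt{-19 - 20} \cdot 50 \left(-46\right) = \sqrt{-39} \cdot 50 \left(-46\right) = i \sqrt{39} \cdot 50 \left(-46\right) = 50 i \sqrt{39} \left(-46\right) = - 2300 i \sqrt{39}$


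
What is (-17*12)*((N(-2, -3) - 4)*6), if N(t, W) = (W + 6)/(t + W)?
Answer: 28152/5 ≈ 5630.4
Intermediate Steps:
N(t, W) = (6 + W)/(W + t)
(-17*12)*((N(-2, -3) - 4)*6) = (-17*12)*(((6 - 3)/(-3 - 2) - 4)*6) = -204*(3/(-5) - 4)*6 = -204*(-⅕*3 - 4)*6 = -204*(-⅗ - 4)*6 = -(-4692)*6/5 = -204*(-138/5) = 28152/5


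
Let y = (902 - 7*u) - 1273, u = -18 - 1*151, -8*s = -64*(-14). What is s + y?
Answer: 700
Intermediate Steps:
s = -112 (s = -(-8)*(-14) = -⅛*896 = -112)
u = -169 (u = -18 - 151 = -169)
y = 812 (y = (902 - 7*(-169)) - 1273 = (902 + 1183) - 1273 = 2085 - 1273 = 812)
s + y = -112 + 812 = 700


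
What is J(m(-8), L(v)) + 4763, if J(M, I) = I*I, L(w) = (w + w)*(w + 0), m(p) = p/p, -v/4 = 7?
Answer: 2463387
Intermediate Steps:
v = -28 (v = -4*7 = -28)
m(p) = 1
L(w) = 2*w² (L(w) = (2*w)*w = 2*w²)
J(M, I) = I²
J(m(-8), L(v)) + 4763 = (2*(-28)²)² + 4763 = (2*784)² + 4763 = 1568² + 4763 = 2458624 + 4763 = 2463387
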